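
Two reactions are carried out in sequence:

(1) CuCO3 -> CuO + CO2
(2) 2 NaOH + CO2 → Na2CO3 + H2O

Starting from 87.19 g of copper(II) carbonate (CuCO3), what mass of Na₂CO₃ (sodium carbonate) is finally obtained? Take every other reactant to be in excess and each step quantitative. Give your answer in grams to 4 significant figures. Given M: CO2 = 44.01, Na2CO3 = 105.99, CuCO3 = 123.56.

74.79 g

n(CuCO3) = 87.190 / 123.56 = 0.70565 mol.
Step 1 gives a 1:1 ratio of CuCO3 to CO2, so n(CO2) = 0.70565 mol.
In step 2 the CO2:Na2CO3 ratio is 1:1, so n(Na2CO3) = 0.70565 mol.
Mass of Na2CO3 = 0.70565 × 105.99 = 74.792 g.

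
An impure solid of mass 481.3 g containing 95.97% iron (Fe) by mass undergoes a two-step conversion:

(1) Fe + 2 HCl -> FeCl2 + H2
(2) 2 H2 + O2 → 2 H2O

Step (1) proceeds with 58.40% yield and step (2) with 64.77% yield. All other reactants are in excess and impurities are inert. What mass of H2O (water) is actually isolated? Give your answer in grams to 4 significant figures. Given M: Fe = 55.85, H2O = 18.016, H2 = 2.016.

Pure Fe = 481.3 × 0.9597 = 461.90 g.
n(Fe) = 461.90 / 55.85 = 8.2704 mol.
Step 1 (Fe:H2 = 1:1): theoretical n(H2) = 8.2704 mol; at 58.40% yield, n(H2) = 4.8299 mol.
Step 2 (H2:H2O = 2:2): theoretical n(H2O) = 4.8299 mol, so theoretical mass = 4.8299 × 18.016 = 87.016 g.
At 64.77% yield, actual mass of H2O = 87.016 × 0.6477 = 56.360 g.

56.36 g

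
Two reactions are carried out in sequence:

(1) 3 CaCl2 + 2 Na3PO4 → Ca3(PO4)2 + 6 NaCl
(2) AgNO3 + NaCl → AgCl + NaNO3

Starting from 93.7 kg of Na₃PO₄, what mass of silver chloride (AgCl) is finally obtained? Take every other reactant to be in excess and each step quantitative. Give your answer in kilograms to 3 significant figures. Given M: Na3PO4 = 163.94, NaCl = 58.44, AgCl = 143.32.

246 kg

93.7 kg = 93700 g.
n(Na3PO4) = 93700 / 163.94 = 571.6 mol.
Step 1 gives a 2:6 ratio of Na3PO4 to NaCl, so n(NaCl) = 1715 mol.
In step 2 the NaCl:AgCl ratio is 1:1, so n(AgCl) = 1715 mol.
Mass of AgCl = 1715 × 143.32 = 245700 g = 246 kg.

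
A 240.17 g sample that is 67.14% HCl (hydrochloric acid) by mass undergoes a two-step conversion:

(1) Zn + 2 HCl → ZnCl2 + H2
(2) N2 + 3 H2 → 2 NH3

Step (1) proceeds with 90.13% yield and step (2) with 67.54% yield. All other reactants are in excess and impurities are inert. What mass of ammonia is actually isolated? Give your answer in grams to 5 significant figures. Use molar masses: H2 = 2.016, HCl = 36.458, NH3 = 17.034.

15.287 g

Pure HCl = 240.17 × 0.6714 = 161.250 g.
n(HCl) = 161.250 / 36.458 = 4.42290 mol.
Step 1 (HCl:H2 = 2:1): theoretical n(H2) = 2.21145 mol; at 90.13% yield, n(H2) = 1.99318 mol.
Step 2 (H2:NH3 = 3:2): theoretical n(NH3) = 1.32879 mol, so theoretical mass = 1.32879 × 17.034 = 22.6346 g.
At 67.54% yield, actual mass of NH3 = 22.6346 × 0.6754 = 15.2874 g.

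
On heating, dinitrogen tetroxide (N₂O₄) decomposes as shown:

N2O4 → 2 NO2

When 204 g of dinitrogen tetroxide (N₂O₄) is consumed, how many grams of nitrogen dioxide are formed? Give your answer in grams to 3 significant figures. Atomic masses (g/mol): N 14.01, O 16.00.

M(N2O4) = 2(14.01) + 4(16.00) = 92.02 g/mol.
M(NO2) = 14.01 + 2(16.00) = 46.01 g/mol.
n(N2O4) = 204.0 g / 92.02 g/mol = 2.217 mol.
From the equation the N2O4:NO2 mole ratio is 1:2, so n(NO2) = 2.217 × 2/1 = 4.434 mol.
Mass of NO2 = 4.434 mol × 46.01 g/mol = 204.0 g.

204 g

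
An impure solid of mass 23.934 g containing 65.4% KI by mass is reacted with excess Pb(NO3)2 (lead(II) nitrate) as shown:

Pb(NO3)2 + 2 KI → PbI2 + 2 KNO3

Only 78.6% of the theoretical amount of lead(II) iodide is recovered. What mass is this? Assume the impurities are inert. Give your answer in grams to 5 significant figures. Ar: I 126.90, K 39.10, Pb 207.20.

Pure KI available = 23.934 g × 0.654 = 15.6528 g.
M(KI) = 39.10 + 126.90 = 166.00 g/mol.
M(PbI2) = 207.20 + 2(126.90) = 461.00 g/mol.
n(KI) = 15.6528 g / 166.00 g/mol = 0.0942942 mol.
From the equation the KI:PbI2 mole ratio is 2:1, so n(PbI2) = 0.0942942 × 1/2 = 0.0471471 mol.
Mass of PbI2 = 0.0471471 mol × 461.00 g/mol = 21.7348 g.
Actual mass collected = 21.7348 g × 0.786 = 17.0836 g.

17.084 g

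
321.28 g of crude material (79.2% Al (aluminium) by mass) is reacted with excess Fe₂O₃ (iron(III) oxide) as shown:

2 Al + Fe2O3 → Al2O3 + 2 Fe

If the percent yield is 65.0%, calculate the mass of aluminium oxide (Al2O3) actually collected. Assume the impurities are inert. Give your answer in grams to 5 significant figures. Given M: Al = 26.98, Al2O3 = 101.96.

312.52 g

Pure Al available = 321.28 g × 0.792 = 254.454 g.
n(Al) = 254.454 g / 26.98 g/mol = 9.43120 mol.
From the equation the Al:Al2O3 mole ratio is 2:1, so n(Al2O3) = 9.43120 × 1/2 = 4.71560 mol.
Mass of Al2O3 = 4.71560 mol × 101.96 g/mol = 480.803 g.
Actual mass collected = 480.803 g × 0.650 = 312.522 g.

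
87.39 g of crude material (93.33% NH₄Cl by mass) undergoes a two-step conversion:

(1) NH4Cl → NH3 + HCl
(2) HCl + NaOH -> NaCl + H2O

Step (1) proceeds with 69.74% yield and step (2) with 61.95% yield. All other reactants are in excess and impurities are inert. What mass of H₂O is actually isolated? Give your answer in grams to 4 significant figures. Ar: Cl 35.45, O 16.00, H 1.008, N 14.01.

Pure NH4Cl = 87.39 × 0.9333 = 81.561 g.
M(NH4Cl) = 14.01 + 4(1.008) + 35.45 = 53.492 g/mol.
M(H2O) = 2(1.008) + 16.00 = 18.016 g/mol.
n(NH4Cl) = 81.561 / 53.492 = 1.5247 mol.
Step 1 (NH4Cl:HCl = 1:1): theoretical n(HCl) = 1.5247 mol; at 69.74% yield, n(HCl) = 1.0633 mol.
Step 2 (HCl:H2O = 1:1): theoretical n(H2O) = 1.0633 mol, so theoretical mass = 1.0633 × 18.016 = 19.157 g.
At 61.95% yield, actual mass of H2O = 19.157 × 0.6195 = 11.868 g.

11.87 g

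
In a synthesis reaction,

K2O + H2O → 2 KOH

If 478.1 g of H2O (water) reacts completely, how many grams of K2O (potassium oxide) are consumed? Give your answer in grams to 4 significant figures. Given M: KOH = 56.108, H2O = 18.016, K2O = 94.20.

2500 g

n(H2O) = 478.10 g / 18.016 g/mol = 26.538 mol.
From the equation the H2O:K2O mole ratio is 1:1, so n(K2O) = 26.538 × 1/1 = 26.538 mol.
Mass of K2O = 26.538 mol × 94.20 g/mol = 2499.8 g.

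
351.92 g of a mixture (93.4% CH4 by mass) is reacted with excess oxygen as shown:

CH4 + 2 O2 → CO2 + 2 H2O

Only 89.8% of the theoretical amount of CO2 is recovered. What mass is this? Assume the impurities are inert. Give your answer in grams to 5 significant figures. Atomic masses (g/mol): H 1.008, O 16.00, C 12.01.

Pure CH4 available = 351.92 g × 0.934 = 328.693 g.
M(CH4) = 12.01 + 4(1.008) = 16.042 g/mol.
M(CO2) = 12.01 + 2(16.00) = 44.01 g/mol.
n(CH4) = 328.693 g / 16.042 g/mol = 20.4895 mol.
From the equation the CH4:CO2 mole ratio is 1:1, so n(CO2) = 20.4895 × 1/1 = 20.4895 mol.
Mass of CO2 = 20.4895 mol × 44.01 g/mol = 901.745 g.
Actual mass collected = 901.745 g × 0.898 = 809.767 g.

809.77 g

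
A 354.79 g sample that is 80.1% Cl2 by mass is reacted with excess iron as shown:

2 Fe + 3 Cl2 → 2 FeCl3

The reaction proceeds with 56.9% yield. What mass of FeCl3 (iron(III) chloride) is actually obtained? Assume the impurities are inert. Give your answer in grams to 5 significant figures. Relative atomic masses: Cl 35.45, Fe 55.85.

Pure Cl2 available = 354.79 g × 0.801 = 284.187 g.
M(Cl2) = 2(35.45) = 70.90 g/mol.
M(FeCl3) = 55.85 + 3(35.45) = 162.20 g/mol.
n(Cl2) = 284.187 g / 70.90 g/mol = 4.00828 mol.
From the equation the Cl2:FeCl3 mole ratio is 3:2, so n(FeCl3) = 4.00828 × 2/3 = 2.67218 mol.
Mass of FeCl3 = 2.67218 mol × 162.20 g/mol = 433.428 g.
Actual mass collected = 433.428 g × 0.569 = 246.621 g.

246.62 g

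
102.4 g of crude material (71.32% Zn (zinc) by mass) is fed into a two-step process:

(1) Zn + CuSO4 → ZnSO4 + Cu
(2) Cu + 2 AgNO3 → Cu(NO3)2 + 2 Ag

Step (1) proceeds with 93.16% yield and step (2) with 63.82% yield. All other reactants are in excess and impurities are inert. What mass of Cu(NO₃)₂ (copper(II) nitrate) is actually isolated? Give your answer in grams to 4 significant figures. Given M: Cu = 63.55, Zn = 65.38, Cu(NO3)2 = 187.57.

Pure Zn = 102.4 × 0.7132 = 73.032 g.
n(Zn) = 73.032 / 65.38 = 1.1170 mol.
Step 1 (Zn:Cu = 1:1): theoretical n(Cu) = 1.1170 mol; at 93.16% yield, n(Cu) = 1.0406 mol.
Step 2 (Cu:Cu(NO3)2 = 1:1): theoretical n(Cu(NO3)2) = 1.0406 mol, so theoretical mass = 1.0406 × 187.57 = 195.19 g.
At 63.82% yield, actual mass of Cu(NO3)2 = 195.19 × 0.6382 = 124.57 g.

124.6 g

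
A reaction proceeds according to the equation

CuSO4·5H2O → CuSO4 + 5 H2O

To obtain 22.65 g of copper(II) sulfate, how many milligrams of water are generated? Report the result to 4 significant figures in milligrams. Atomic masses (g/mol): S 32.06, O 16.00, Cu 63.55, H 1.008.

M(CuSO4) = 63.55 + 32.06 + 4(16.00) = 159.61 g/mol.
M(H2O) = 2(1.008) + 16.00 = 18.016 g/mol.
n(CuSO4) = 22.650 g / 159.61 g/mol = 0.14191 mol.
From the equation the CuSO4:H2O mole ratio is 1:5, so n(H2O) = 0.14191 × 5/1 = 0.70954 mol.
Mass of H2O = 0.70954 mol × 18.016 g/mol = 12.783 g.
Converting to mg: 12.783 g = 12780 mg.

12780 mg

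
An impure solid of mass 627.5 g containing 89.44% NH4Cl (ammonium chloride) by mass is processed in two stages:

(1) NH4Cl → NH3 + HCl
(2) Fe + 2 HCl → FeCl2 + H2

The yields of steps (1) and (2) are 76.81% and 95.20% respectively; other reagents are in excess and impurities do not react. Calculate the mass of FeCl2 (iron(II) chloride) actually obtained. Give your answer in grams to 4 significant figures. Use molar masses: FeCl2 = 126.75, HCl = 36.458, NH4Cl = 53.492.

486.2 g

Pure NH4Cl = 627.5 × 0.8944 = 561.24 g.
n(NH4Cl) = 561.24 / 53.492 = 10.492 mol.
Step 1 (NH4Cl:HCl = 1:1): theoretical n(HCl) = 10.492 mol; at 76.81% yield, n(HCl) = 8.0589 mol.
Step 2 (HCl:FeCl2 = 2:1): theoretical n(FeCl2) = 4.0294 mol, so theoretical mass = 4.0294 × 126.75 = 510.73 g.
At 95.20% yield, actual mass of FeCl2 = 510.73 × 0.9520 = 486.22 g.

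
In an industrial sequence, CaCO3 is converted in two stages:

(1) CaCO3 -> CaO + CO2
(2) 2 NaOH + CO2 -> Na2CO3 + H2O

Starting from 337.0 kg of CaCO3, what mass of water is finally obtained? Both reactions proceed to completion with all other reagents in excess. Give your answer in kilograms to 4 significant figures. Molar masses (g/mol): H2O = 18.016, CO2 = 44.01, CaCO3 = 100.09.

60.66 kg

337.0 kg = 337000 g.
n(CaCO3) = 337000 / 100.09 = 3367.0 mol.
Step 1 gives a 1:1 ratio of CaCO3 to CO2, so n(CO2) = 3367.0 mol.
In step 2 the CO2:H2O ratio is 1:1, so n(H2O) = 3367.0 mol.
Mass of H2O = 3367.0 × 18.016 = 60659 g = 60.66 kg.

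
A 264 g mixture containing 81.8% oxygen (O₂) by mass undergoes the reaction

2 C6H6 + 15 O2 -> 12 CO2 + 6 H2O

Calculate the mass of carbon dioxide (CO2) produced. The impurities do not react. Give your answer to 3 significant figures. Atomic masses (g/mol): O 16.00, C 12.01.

Mass of pure O2 = 264 g × 0.818 = 216.0 g.
M(O2) = 2(16.00) = 32.00 g/mol.
M(CO2) = 12.01 + 2(16.00) = 44.01 g/mol.
n(O2) = 216.0 g / 32.00 g/mol = 6.748 mol.
From the equation the O2:CO2 mole ratio is 15:12, so n(CO2) = 6.748 × 12/15 = 5.399 mol.
Mass of CO2 = 5.399 mol × 44.01 g/mol = 237.6 g.

238 g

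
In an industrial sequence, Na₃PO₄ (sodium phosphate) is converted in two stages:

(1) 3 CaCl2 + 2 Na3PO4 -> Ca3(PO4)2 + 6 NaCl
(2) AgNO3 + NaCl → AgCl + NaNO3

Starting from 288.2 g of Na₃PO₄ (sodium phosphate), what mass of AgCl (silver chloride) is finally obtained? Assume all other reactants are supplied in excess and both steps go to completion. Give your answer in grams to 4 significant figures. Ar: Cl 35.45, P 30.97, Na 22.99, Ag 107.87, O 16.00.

755.9 g

M(Na3PO4) = 3(22.99) + 30.97 + 4(16.00) = 163.94 g/mol.
M(AgCl) = 107.87 + 35.45 = 143.32 g/mol.
n(Na3PO4) = 288.20 / 163.94 = 1.7580 mol.
Step 1 gives a 2:6 ratio of Na3PO4 to NaCl, so n(NaCl) = 5.2739 mol.
In step 2 the NaCl:AgCl ratio is 1:1, so n(AgCl) = 5.2739 mol.
Mass of AgCl = 5.2739 × 143.32 = 755.85 g.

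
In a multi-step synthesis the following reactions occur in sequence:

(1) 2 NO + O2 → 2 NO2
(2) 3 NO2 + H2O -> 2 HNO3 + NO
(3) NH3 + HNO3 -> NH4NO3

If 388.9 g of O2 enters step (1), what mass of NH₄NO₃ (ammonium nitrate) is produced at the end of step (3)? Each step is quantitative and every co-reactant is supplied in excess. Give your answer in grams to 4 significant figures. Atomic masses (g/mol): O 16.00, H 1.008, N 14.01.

1297 g

M(O2) = 2(16.00) = 32.00 g/mol.
M(NH4NO3) = 2(14.01) + 4(1.008) + 3(16.00) = 80.052 g/mol.
n(O2) = 388.9 / 32.00 = 12.153 mol.
Reaction (1): O2→NO2 ratio 1:2 ⇒ n(NO2) = 24.306 mol.
Reaction (2): NO2→HNO3 ratio 3:2 ⇒ n(HNO3) = 16.204 mol.
Reaction (3): HNO3→NH4NO3 ratio 1:1 ⇒ n(NH4NO3) = 16.204 mol.
Mass of NH4NO3 = 16.204 × 80.052 = 1297.2 g.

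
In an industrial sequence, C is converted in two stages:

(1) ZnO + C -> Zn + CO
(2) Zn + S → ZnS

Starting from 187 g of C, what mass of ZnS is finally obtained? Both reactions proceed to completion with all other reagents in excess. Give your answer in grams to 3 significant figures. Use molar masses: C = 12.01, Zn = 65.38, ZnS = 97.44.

1520 g

n(C) = 187.0 / 12.01 = 15.57 mol.
Step 1 gives a 1:1 ratio of C to Zn, so n(Zn) = 15.57 mol.
In step 2 the Zn:ZnS ratio is 1:1, so n(ZnS) = 15.57 mol.
Mass of ZnS = 15.57 × 97.44 = 1517 g.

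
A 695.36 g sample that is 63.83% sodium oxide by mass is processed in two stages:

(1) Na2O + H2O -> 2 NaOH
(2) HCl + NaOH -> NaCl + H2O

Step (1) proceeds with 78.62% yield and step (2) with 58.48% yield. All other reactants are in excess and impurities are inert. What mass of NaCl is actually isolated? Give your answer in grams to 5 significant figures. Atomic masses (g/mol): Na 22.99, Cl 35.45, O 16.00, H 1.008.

384.83 g

Pure Na2O = 695.36 × 0.6383 = 443.848 g.
M(Na2O) = 2(22.99) + 16.00 = 61.98 g/mol.
M(NaCl) = 22.99 + 35.45 = 58.44 g/mol.
n(Na2O) = 443.848 / 61.98 = 7.16115 mol.
Step 1 (Na2O:NaOH = 1:2): theoretical n(NaOH) = 14.3223 mol; at 78.62% yield, n(NaOH) = 11.2602 mol.
Step 2 (NaOH:NaCl = 1:1): theoretical n(NaCl) = 11.2602 mol, so theoretical mass = 11.2602 × 58.44 = 658.046 g.
At 58.48% yield, actual mass of NaCl = 658.046 × 0.5848 = 384.825 g.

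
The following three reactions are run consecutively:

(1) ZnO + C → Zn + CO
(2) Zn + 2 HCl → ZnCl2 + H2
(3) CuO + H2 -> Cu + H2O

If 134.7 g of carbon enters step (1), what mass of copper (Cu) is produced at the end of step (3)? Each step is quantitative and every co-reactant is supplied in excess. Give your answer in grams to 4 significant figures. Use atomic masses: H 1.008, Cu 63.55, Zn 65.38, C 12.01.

712.8 g

M(C) = 12.01 g/mol.
M(Cu) = 63.55 g/mol.
n(C) = 134.7 / 12.01 = 11.216 mol.
Reaction (1): C→Zn ratio 1:1 ⇒ n(Zn) = 11.216 mol.
Reaction (2): Zn→H2 ratio 1:1 ⇒ n(H2) = 11.216 mol.
Reaction (3): H2→Cu ratio 1:1 ⇒ n(Cu) = 11.216 mol.
Mass of Cu = 11.216 × 63.55 = 712.75 g.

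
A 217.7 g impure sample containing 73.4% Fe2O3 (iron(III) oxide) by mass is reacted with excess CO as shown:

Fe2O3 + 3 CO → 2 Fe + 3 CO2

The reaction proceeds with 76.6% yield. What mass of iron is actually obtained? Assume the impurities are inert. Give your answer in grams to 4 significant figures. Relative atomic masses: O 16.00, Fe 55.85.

Pure Fe2O3 available = 217.7 g × 0.734 = 159.79 g.
M(Fe2O3) = 2(55.85) + 3(16.00) = 159.70 g/mol.
M(Fe) = 55.85 g/mol.
n(Fe2O3) = 159.79 g / 159.70 g/mol = 1.0006 mol.
From the equation the Fe2O3:Fe mole ratio is 1:2, so n(Fe) = 1.0006 × 2/1 = 2.0011 mol.
Mass of Fe = 2.0011 mol × 55.85 g/mol = 111.76 g.
Actual mass collected = 111.76 g × 0.766 = 85.611 g.

85.61 g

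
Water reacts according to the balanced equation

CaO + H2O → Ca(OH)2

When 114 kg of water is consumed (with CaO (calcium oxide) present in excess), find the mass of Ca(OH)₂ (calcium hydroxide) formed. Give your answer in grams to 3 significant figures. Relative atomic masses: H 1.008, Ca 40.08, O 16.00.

M(H2O) = 2(1.008) + 16.00 = 18.016 g/mol.
M(Ca(OH)2) = 40.08 + 2(16.00) + 2(1.008) = 74.096 g/mol.
Convert: 114 kg = 114000 g.
n(H2O) = 114000 g / 18.016 g/mol = 6328 mol.
From the equation the H2O:Ca(OH)2 mole ratio is 1:1, so n(Ca(OH)2) = 6328 × 1/1 = 6328 mol.
Mass of Ca(OH)2 = 6328 mol × 74.096 g/mol = 468900 g.

469000 g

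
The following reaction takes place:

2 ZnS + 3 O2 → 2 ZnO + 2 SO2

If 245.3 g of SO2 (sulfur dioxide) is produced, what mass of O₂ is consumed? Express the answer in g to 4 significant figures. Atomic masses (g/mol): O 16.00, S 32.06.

M(SO2) = 32.06 + 2(16.00) = 64.06 g/mol.
M(O2) = 2(16.00) = 32.00 g/mol.
n(SO2) = 245.30 g / 64.06 g/mol = 3.8292 mol.
From the equation the SO2:O2 mole ratio is 2:3, so n(O2) = 3.8292 × 3/2 = 5.7438 mol.
Mass of O2 = 5.7438 mol × 32.00 g/mol = 183.80 g.

183.8 g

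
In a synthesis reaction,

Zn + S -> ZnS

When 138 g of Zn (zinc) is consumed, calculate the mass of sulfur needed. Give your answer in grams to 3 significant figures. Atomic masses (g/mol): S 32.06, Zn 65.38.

M(Zn) = 65.38 g/mol.
M(S) = 32.06 g/mol.
n(Zn) = 138.0 g / 65.38 g/mol = 2.111 mol.
From the equation the Zn:S mole ratio is 1:1, so n(S) = 2.111 × 1/1 = 2.111 mol.
Mass of S = 2.111 mol × 32.06 g/mol = 67.67 g.

67.7 g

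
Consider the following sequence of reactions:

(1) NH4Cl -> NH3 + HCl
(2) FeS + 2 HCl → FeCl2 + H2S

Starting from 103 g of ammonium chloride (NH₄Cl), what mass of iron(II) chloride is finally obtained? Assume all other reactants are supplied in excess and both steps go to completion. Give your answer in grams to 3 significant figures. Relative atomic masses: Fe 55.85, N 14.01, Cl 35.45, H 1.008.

122 g

M(NH4Cl) = 14.01 + 4(1.008) + 35.45 = 53.492 g/mol.
M(FeCl2) = 55.85 + 2(35.45) = 126.75 g/mol.
n(NH4Cl) = 103.0 / 53.492 = 1.926 mol.
Step 1 gives a 1:1 ratio of NH4Cl to HCl, so n(HCl) = 1.926 mol.
In step 2 the HCl:FeCl2 ratio is 2:1, so n(FeCl2) = 0.9628 mol.
Mass of FeCl2 = 0.9628 × 126.75 = 122.0 g.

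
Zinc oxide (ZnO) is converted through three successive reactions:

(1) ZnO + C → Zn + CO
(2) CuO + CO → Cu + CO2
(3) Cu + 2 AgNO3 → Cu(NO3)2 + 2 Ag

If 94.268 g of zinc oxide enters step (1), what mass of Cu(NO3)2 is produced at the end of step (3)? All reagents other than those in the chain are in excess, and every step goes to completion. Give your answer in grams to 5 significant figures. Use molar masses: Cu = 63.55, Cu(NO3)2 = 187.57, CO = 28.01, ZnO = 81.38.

n(ZnO) = 94.268 / 81.38 = 1.15837 mol.
Reaction (1): ZnO→CO ratio 1:1 ⇒ n(CO) = 1.15837 mol.
Reaction (2): CO→Cu ratio 1:1 ⇒ n(Cu) = 1.15837 mol.
Reaction (3): Cu→Cu(NO3)2 ratio 1:1 ⇒ n(Cu(NO3)2) = 1.15837 mol.
Mass of Cu(NO3)2 = 1.15837 × 187.57 = 217.275 g.

217.28 g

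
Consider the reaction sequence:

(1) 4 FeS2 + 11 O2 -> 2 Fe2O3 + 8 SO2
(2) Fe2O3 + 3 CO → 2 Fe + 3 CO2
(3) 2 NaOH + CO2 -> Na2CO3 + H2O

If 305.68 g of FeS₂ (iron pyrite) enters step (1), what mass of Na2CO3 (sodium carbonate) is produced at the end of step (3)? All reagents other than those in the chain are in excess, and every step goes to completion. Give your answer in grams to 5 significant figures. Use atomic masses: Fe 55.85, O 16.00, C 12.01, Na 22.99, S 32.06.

405.09 g

M(FeS2) = 55.85 + 2(32.06) = 119.97 g/mol.
M(Na2CO3) = 2(22.99) + 12.01 + 3(16.00) = 105.99 g/mol.
n(FeS2) = 305.68 / 119.97 = 2.54797 mol.
Reaction (1): FeS2→Fe2O3 ratio 4:2 ⇒ n(Fe2O3) = 1.27399 mol.
Reaction (2): Fe2O3→CO2 ratio 1:3 ⇒ n(CO2) = 3.82196 mol.
Reaction (3): CO2→Na2CO3 ratio 1:1 ⇒ n(Na2CO3) = 3.82196 mol.
Mass of Na2CO3 = 3.82196 × 105.99 = 405.089 g.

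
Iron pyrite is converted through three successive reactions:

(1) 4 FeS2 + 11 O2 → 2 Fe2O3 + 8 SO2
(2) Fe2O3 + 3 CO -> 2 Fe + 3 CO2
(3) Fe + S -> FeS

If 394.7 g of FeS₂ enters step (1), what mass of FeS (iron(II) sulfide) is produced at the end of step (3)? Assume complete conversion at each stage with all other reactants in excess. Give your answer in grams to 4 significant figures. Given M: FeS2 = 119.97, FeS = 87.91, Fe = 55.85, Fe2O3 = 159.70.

289.2 g

n(FeS2) = 394.7 / 119.97 = 3.2900 mol.
Reaction (1): FeS2→Fe2O3 ratio 4:2 ⇒ n(Fe2O3) = 1.6450 mol.
Reaction (2): Fe2O3→Fe ratio 1:2 ⇒ n(Fe) = 3.2900 mol.
Reaction (3): Fe→FeS ratio 1:1 ⇒ n(FeS) = 3.2900 mol.
Mass of FeS = 3.2900 × 87.91 = 289.22 g.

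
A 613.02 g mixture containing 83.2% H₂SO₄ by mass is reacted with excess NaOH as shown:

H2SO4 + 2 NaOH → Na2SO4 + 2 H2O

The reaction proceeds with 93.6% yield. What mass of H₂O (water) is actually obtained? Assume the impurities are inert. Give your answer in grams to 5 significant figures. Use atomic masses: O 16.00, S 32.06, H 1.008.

Pure H2SO4 available = 613.02 g × 0.832 = 510.033 g.
M(H2SO4) = 2(1.008) + 32.06 + 4(16.00) = 98.076 g/mol.
M(H2O) = 2(1.008) + 16.00 = 18.016 g/mol.
n(H2SO4) = 510.033 g / 98.076 g/mol = 5.20038 mol.
From the equation the H2SO4:H2O mole ratio is 1:2, so n(H2O) = 5.20038 × 2/1 = 10.4008 mol.
Mass of H2O = 10.4008 mol × 18.016 g/mol = 187.380 g.
Actual mass collected = 187.380 g × 0.936 = 175.388 g.

175.39 g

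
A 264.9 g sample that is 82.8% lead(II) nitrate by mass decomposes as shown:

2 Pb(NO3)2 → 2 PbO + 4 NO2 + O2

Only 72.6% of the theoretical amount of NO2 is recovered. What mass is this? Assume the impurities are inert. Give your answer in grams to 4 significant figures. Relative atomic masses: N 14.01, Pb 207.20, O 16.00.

Pure Pb(NO3)2 available = 264.9 g × 0.828 = 219.34 g.
M(Pb(NO3)2) = 207.20 + 2(14.01) + 6(16.00) = 331.22 g/mol.
M(NO2) = 14.01 + 2(16.00) = 46.01 g/mol.
n(Pb(NO3)2) = 219.34 g / 331.22 g/mol = 0.66221 mol.
From the equation the Pb(NO3)2:NO2 mole ratio is 2:4, so n(NO2) = 0.66221 × 4/2 = 1.3244 mol.
Mass of NO2 = 1.3244 mol × 46.01 g/mol = 60.937 g.
Actual mass collected = 60.937 g × 0.726 = 44.240 g.

44.24 g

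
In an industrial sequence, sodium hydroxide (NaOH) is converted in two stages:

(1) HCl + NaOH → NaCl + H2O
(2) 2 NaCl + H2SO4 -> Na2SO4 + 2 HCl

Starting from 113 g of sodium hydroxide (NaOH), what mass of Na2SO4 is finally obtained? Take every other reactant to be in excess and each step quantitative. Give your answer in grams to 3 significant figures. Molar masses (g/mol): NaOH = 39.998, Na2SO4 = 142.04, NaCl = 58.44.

n(NaOH) = 113.0 / 39.998 = 2.825 mol.
Step 1 gives a 1:1 ratio of NaOH to NaCl, so n(NaCl) = 2.825 mol.
In step 2 the NaCl:Na2SO4 ratio is 2:1, so n(Na2SO4) = 1.413 mol.
Mass of Na2SO4 = 1.413 × 142.04 = 200.6 g.

201 g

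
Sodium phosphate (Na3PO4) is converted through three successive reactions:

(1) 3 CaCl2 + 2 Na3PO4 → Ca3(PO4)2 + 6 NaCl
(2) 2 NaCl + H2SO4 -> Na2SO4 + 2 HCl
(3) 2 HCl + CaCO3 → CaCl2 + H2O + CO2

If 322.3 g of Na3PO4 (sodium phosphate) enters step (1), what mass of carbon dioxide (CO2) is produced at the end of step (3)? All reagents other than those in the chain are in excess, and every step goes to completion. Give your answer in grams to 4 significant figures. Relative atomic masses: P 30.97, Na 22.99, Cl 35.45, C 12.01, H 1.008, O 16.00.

M(Na3PO4) = 3(22.99) + 30.97 + 4(16.00) = 163.94 g/mol.
M(CO2) = 12.01 + 2(16.00) = 44.01 g/mol.
n(Na3PO4) = 322.3 / 163.94 = 1.9660 mol.
Reaction (1): Na3PO4→NaCl ratio 2:6 ⇒ n(NaCl) = 5.8979 mol.
Reaction (2): NaCl→HCl ratio 2:2 ⇒ n(HCl) = 5.8979 mol.
Reaction (3): HCl→CO2 ratio 2:1 ⇒ n(CO2) = 2.9489 mol.
Mass of CO2 = 2.9489 × 44.01 = 129.78 g.

129.8 g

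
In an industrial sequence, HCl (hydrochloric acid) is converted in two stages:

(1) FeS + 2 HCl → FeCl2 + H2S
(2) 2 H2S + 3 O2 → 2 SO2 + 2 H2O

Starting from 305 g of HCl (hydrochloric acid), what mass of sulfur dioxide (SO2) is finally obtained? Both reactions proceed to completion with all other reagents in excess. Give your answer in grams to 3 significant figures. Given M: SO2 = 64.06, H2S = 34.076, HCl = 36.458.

268 g

n(HCl) = 305.0 / 36.458 = 8.366 mol.
Step 1 gives a 2:1 ratio of HCl to H2S, so n(H2S) = 4.183 mol.
In step 2 the H2S:SO2 ratio is 2:2, so n(SO2) = 4.183 mol.
Mass of SO2 = 4.183 × 64.06 = 268.0 g.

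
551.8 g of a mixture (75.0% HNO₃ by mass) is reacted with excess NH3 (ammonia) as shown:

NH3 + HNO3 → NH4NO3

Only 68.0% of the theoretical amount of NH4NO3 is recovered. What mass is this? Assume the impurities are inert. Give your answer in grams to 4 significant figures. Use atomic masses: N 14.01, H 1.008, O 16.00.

357.5 g

Pure HNO3 available = 551.8 g × 0.750 = 413.85 g.
M(HNO3) = 1.008 + 14.01 + 3(16.00) = 63.018 g/mol.
M(NH4NO3) = 2(14.01) + 4(1.008) + 3(16.00) = 80.052 g/mol.
n(HNO3) = 413.85 g / 63.018 g/mol = 6.5672 mol.
From the equation the HNO3:NH4NO3 mole ratio is 1:1, so n(NH4NO3) = 6.5672 × 1/1 = 6.5672 mol.
Mass of NH4NO3 = 6.5672 mol × 80.052 g/mol = 525.72 g.
Actual mass collected = 525.72 g × 0.680 = 357.49 g.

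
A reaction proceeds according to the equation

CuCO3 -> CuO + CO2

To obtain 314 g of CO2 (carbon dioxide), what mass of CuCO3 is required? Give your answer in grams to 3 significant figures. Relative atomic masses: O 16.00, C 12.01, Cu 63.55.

M(CO2) = 12.01 + 2(16.00) = 44.01 g/mol.
M(CuCO3) = 63.55 + 12.01 + 3(16.00) = 123.56 g/mol.
n(CO2) = 314.0 g / 44.01 g/mol = 7.135 mol.
From the equation the CO2:CuCO3 mole ratio is 1:1, so n(CuCO3) = 7.135 × 1/1 = 7.135 mol.
Mass of CuCO3 = 7.135 mol × 123.56 g/mol = 881.6 g.

882 g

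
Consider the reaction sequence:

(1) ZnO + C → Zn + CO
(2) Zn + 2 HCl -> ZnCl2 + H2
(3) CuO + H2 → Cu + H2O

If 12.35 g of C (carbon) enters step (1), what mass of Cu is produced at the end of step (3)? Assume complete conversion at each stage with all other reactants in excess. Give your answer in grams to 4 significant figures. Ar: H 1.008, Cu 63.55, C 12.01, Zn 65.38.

65.35 g

M(C) = 12.01 g/mol.
M(Cu) = 63.55 g/mol.
n(C) = 12.35 / 12.01 = 1.0283 mol.
Reaction (1): C→Zn ratio 1:1 ⇒ n(Zn) = 1.0283 mol.
Reaction (2): Zn→H2 ratio 1:1 ⇒ n(H2) = 1.0283 mol.
Reaction (3): H2→Cu ratio 1:1 ⇒ n(Cu) = 1.0283 mol.
Mass of Cu = 1.0283 × 63.55 = 65.349 g.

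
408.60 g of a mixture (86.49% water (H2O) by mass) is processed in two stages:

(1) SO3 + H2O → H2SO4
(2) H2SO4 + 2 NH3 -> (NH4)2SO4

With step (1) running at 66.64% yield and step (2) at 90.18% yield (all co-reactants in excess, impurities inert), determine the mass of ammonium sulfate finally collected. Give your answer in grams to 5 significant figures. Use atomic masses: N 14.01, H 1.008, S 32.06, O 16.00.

1557.8 g

Pure H2O = 408.60 × 0.8649 = 353.398 g.
M(H2O) = 2(1.008) + 16.00 = 18.016 g/mol.
M((NH4)2SO4) = 2(14.01) + 8(1.008) + 32.06 + 4(16.00) = 132.144 g/mol.
n(H2O) = 353.398 / 18.016 = 19.6158 mol.
Step 1 (H2O:H2SO4 = 1:1): theoretical n(H2SO4) = 19.6158 mol; at 66.64% yield, n(H2SO4) = 13.0720 mol.
Step 2 (H2SO4:(NH4)2SO4 = 1:1): theoretical n((NH4)2SO4) = 13.0720 mol, so theoretical mass = 13.0720 × 132.144 = 1727.38 g.
At 90.18% yield, actual mass of (NH4)2SO4 = 1727.38 × 0.9018 = 1557.75 g.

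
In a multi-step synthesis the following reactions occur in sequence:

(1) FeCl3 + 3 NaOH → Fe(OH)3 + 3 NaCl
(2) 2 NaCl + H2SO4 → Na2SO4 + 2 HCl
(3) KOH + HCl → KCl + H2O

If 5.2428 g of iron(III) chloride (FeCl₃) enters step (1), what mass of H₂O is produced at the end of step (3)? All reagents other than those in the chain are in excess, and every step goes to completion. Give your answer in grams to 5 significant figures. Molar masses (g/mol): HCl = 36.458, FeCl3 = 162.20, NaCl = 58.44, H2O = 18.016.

n(FeCl3) = 5.2428 / 162.20 = 0.0323231 mol.
Reaction (1): FeCl3→NaCl ratio 1:3 ⇒ n(NaCl) = 0.0969692 mol.
Reaction (2): NaCl→HCl ratio 2:2 ⇒ n(HCl) = 0.0969692 mol.
Reaction (3): HCl→H2O ratio 1:1 ⇒ n(H2O) = 0.0969692 mol.
Mass of H2O = 0.0969692 × 18.016 = 1.74700 g.

1.7470 g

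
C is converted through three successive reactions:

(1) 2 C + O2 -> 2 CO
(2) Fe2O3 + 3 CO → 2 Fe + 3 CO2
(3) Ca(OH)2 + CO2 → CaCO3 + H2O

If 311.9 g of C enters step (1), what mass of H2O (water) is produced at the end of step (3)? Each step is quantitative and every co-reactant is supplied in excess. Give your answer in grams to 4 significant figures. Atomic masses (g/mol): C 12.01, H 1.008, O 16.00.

467.9 g

M(C) = 12.01 g/mol.
M(H2O) = 2(1.008) + 16.00 = 18.016 g/mol.
n(C) = 311.9 / 12.01 = 25.970 mol.
Reaction (1): C→CO ratio 2:2 ⇒ n(CO) = 25.970 mol.
Reaction (2): CO→CO2 ratio 3:3 ⇒ n(CO2) = 25.970 mol.
Reaction (3): CO2→H2O ratio 1:1 ⇒ n(H2O) = 25.970 mol.
Mass of H2O = 25.970 × 18.016 = 467.88 g.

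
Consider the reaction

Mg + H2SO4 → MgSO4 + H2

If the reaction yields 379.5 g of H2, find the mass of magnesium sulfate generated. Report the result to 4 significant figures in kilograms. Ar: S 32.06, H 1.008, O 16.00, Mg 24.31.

22.66 kg

M(H2) = 2(1.008) = 2.016 g/mol.
M(MgSO4) = 24.31 + 32.06 + 4(16.00) = 120.37 g/mol.
n(H2) = 379.50 g / 2.016 g/mol = 188.24 mol.
From the equation the H2:MgSO4 mole ratio is 1:1, so n(MgSO4) = 188.24 × 1/1 = 188.24 mol.
Mass of MgSO4 = 188.24 mol × 120.37 g/mol = 22659 g.
Converting to kg: 22659 g = 22.66 kg.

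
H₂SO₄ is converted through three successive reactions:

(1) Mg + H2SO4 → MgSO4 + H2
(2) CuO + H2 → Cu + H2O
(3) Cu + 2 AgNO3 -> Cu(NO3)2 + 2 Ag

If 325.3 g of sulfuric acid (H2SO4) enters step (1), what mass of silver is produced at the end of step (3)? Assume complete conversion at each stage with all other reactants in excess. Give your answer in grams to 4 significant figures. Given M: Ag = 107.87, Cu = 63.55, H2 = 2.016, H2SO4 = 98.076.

715.6 g

n(H2SO4) = 325.3 / 98.076 = 3.3168 mol.
Reaction (1): H2SO4→H2 ratio 1:1 ⇒ n(H2) = 3.3168 mol.
Reaction (2): H2→Cu ratio 1:1 ⇒ n(Cu) = 3.3168 mol.
Reaction (3): Cu→Ag ratio 1:2 ⇒ n(Ag) = 6.6336 mol.
Mass of Ag = 6.6336 × 107.87 = 715.57 g.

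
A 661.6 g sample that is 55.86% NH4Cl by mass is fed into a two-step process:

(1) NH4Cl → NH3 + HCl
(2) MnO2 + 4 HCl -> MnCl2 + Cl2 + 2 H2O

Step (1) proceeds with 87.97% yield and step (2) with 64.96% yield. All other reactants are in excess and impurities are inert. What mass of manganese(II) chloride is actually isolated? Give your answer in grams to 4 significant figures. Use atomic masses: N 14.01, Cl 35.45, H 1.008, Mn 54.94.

Pure NH4Cl = 661.6 × 0.5586 = 369.57 g.
M(NH4Cl) = 14.01 + 4(1.008) + 35.45 = 53.492 g/mol.
M(MnCl2) = 54.94 + 2(35.45) = 125.84 g/mol.
n(NH4Cl) = 369.57 / 53.492 = 6.9089 mol.
Step 1 (NH4Cl:HCl = 1:1): theoretical n(HCl) = 6.9089 mol; at 87.97% yield, n(HCl) = 6.0777 mol.
Step 2 (HCl:MnCl2 = 4:1): theoretical n(MnCl2) = 1.5194 mol, so theoretical mass = 1.5194 × 125.84 = 191.21 g.
At 64.96% yield, actual mass of MnCl2 = 191.21 × 0.6496 = 124.21 g.

124.2 g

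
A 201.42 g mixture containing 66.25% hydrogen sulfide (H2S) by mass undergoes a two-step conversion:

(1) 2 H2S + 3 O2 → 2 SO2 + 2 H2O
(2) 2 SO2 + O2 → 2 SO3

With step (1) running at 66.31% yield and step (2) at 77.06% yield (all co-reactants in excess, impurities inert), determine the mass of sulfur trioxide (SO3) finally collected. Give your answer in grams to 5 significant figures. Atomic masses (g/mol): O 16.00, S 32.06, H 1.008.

Pure H2S = 201.42 × 0.6625 = 133.441 g.
M(H2S) = 2(1.008) + 32.06 = 34.076 g/mol.
M(SO3) = 32.06 + 3(16.00) = 80.06 g/mol.
n(H2S) = 133.441 / 34.076 = 3.91597 mol.
Step 1 (H2S:SO2 = 2:2): theoretical n(SO2) = 3.91597 mol; at 66.31% yield, n(SO2) = 2.59668 mol.
Step 2 (SO2:SO3 = 2:2): theoretical n(SO3) = 2.59668 mol, so theoretical mass = 2.59668 × 80.06 = 207.890 g.
At 77.06% yield, actual mass of SO3 = 207.890 × 0.7706 = 160.200 g.

160.20 g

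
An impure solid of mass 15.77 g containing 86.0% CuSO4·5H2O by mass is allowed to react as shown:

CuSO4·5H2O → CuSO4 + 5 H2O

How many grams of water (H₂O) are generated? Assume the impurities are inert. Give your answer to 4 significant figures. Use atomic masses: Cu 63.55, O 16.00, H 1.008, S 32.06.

4.893 g

Mass of pure CuSO4·5H2O = 15.77 g × 0.860 = 13.562 g.
M(CuSO4·5H2O) = 63.55 + 32.06 + 9(16.00) + 10(1.008) = 249.69 g/mol.
M(H2O) = 2(1.008) + 16.00 = 18.016 g/mol.
n(CuSO4·5H2O) = 13.562 g / 249.69 g/mol = 0.054316 mol.
From the equation the CuSO4·5H2O:H2O mole ratio is 1:5, so n(H2O) = 0.054316 × 5/1 = 0.27158 mol.
Mass of H2O = 0.27158 mol × 18.016 g/mol = 4.8928 g.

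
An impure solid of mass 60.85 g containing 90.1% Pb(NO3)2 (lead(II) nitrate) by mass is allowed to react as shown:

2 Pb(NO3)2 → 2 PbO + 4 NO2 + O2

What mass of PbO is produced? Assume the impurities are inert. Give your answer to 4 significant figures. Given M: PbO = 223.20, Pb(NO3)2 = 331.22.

36.95 g

Mass of pure Pb(NO3)2 = 60.85 g × 0.901 = 54.826 g.
n(Pb(NO3)2) = 54.826 g / 331.22 g/mol = 0.16553 mol.
From the equation the Pb(NO3)2:PbO mole ratio is 2:2, so n(PbO) = 0.16553 × 2/2 = 0.16553 mol.
Mass of PbO = 0.16553 mol × 223.20 g/mol = 36.946 g.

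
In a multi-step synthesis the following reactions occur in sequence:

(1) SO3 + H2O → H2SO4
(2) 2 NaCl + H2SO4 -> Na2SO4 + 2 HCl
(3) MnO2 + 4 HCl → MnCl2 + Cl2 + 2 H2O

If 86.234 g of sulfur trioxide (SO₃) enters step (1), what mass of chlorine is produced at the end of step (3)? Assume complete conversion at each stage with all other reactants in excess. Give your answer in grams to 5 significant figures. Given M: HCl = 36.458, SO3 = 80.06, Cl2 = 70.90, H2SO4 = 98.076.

n(SO3) = 86.234 / 80.06 = 1.07712 mol.
Reaction (1): SO3→H2SO4 ratio 1:1 ⇒ n(H2SO4) = 1.07712 mol.
Reaction (2): H2SO4→HCl ratio 1:2 ⇒ n(HCl) = 2.15423 mol.
Reaction (3): HCl→Cl2 ratio 4:1 ⇒ n(Cl2) = 0.538559 mol.
Mass of Cl2 = 0.538559 × 70.90 = 38.1838 g.

38.184 g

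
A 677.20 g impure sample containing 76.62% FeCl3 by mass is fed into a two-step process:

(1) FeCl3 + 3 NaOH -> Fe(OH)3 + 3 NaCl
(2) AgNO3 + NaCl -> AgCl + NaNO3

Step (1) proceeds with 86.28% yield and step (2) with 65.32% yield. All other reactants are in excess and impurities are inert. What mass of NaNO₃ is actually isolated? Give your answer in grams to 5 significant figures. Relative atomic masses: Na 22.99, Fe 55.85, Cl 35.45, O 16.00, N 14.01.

459.73 g

Pure FeCl3 = 677.20 × 0.7662 = 518.871 g.
M(FeCl3) = 55.85 + 3(35.45) = 162.20 g/mol.
M(NaNO3) = 22.99 + 14.01 + 3(16.00) = 85.00 g/mol.
n(FeCl3) = 518.871 / 162.20 = 3.19896 mol.
Step 1 (FeCl3:NaCl = 1:3): theoretical n(NaCl) = 9.59687 mol; at 86.28% yield, n(NaCl) = 8.28018 mol.
Step 2 (NaCl:NaNO3 = 1:1): theoretical n(NaNO3) = 8.28018 mol, so theoretical mass = 8.28018 × 85.00 = 703.815 g.
At 65.32% yield, actual mass of NaNO3 = 703.815 × 0.6532 = 459.732 g.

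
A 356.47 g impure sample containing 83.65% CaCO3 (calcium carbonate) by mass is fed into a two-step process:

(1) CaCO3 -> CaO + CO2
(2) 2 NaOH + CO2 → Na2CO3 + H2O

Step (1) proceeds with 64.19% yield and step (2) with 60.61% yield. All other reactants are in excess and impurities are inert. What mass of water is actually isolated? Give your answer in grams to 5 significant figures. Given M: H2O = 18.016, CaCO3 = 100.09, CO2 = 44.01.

20.882 g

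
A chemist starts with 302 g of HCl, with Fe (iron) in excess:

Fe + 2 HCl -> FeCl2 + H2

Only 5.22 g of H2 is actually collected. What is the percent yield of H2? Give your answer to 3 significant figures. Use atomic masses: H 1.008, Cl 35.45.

62.5 %

M(HCl) = 1.008 + 35.45 = 36.458 g/mol.
M(H2) = 2(1.008) = 2.016 g/mol.
n(HCl) = 302.0 g / 36.458 g/mol = 8.284 mol.
From the equation the HCl:H2 mole ratio is 2:1, so n(H2) = 8.284 × 1/2 = 4.142 mol.
Mass of H2 = 4.142 mol × 2.016 g/mol = 8.350 g.
This is the theoretical yield. Percent yield = 5.22 g / 8.350 g × 100% = 62.52%.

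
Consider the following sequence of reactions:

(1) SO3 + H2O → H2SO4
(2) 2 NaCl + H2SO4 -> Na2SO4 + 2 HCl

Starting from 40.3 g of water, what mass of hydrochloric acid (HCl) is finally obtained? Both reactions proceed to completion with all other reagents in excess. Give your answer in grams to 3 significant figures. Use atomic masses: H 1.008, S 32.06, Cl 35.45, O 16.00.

M(H2O) = 2(1.008) + 16.00 = 18.016 g/mol.
M(HCl) = 1.008 + 35.45 = 36.458 g/mol.
n(H2O) = 40.30 / 18.016 = 2.237 mol.
Step 1 gives a 1:1 ratio of H2O to H2SO4, so n(H2SO4) = 2.237 mol.
In step 2 the H2SO4:HCl ratio is 1:2, so n(HCl) = 4.474 mol.
Mass of HCl = 4.474 × 36.458 = 163.1 g.

163 g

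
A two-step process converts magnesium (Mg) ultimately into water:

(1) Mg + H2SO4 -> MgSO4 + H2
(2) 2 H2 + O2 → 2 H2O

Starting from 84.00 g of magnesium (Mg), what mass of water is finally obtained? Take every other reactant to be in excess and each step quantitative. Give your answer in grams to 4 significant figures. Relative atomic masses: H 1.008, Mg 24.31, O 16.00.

M(Mg) = 24.31 g/mol.
M(H2O) = 2(1.008) + 16.00 = 18.016 g/mol.
n(Mg) = 84.000 / 24.31 = 3.4554 mol.
Step 1 gives a 1:1 ratio of Mg to H2, so n(H2) = 3.4554 mol.
In step 2 the H2:H2O ratio is 2:2, so n(H2O) = 3.4554 mol.
Mass of H2O = 3.4554 × 18.016 = 62.252 g.

62.25 g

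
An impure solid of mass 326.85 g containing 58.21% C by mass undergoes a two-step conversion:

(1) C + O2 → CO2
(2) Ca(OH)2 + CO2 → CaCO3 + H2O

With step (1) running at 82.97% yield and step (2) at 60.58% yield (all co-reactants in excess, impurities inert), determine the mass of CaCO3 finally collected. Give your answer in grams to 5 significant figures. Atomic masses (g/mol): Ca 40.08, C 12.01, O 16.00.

796.97 g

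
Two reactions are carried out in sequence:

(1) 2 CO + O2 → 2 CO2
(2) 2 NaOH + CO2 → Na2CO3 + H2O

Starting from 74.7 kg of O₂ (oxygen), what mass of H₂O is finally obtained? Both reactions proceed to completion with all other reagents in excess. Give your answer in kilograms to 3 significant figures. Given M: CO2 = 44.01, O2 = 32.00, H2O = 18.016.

74.7 kg = 74700 g.
n(O2) = 74700 / 32.00 = 2334 mol.
Step 1 gives a 1:2 ratio of O2 to CO2, so n(CO2) = 4669 mol.
In step 2 the CO2:H2O ratio is 1:1, so n(H2O) = 4669 mol.
Mass of H2O = 4669 × 18.016 = 84110 g = 84.1 kg.

84.1 kg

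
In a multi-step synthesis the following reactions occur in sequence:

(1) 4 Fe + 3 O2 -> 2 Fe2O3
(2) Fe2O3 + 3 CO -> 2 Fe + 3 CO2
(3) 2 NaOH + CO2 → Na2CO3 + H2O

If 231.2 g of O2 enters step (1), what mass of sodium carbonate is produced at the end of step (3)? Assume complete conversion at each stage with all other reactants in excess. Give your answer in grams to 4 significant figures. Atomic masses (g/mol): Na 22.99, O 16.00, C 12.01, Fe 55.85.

1532 g

M(O2) = 2(16.00) = 32.00 g/mol.
M(Na2CO3) = 2(22.99) + 12.01 + 3(16.00) = 105.99 g/mol.
n(O2) = 231.2 / 32.00 = 7.2250 mol.
Reaction (1): O2→Fe2O3 ratio 3:2 ⇒ n(Fe2O3) = 4.8167 mol.
Reaction (2): Fe2O3→CO2 ratio 1:3 ⇒ n(CO2) = 14.450 mol.
Reaction (3): CO2→Na2CO3 ratio 1:1 ⇒ n(Na2CO3) = 14.450 mol.
Mass of Na2CO3 = 14.450 × 105.99 = 1531.6 g.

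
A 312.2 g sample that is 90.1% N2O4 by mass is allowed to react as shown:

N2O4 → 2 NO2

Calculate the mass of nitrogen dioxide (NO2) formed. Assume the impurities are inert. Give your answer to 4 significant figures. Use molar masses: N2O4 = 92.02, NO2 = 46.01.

281.3 g

Mass of pure N2O4 = 312.2 g × 0.901 = 281.29 g.
n(N2O4) = 281.29 g / 92.02 g/mol = 3.0569 mol.
From the equation the N2O4:NO2 mole ratio is 1:2, so n(NO2) = 3.0569 × 2/1 = 6.1137 mol.
Mass of NO2 = 6.1137 mol × 46.01 g/mol = 281.29 g.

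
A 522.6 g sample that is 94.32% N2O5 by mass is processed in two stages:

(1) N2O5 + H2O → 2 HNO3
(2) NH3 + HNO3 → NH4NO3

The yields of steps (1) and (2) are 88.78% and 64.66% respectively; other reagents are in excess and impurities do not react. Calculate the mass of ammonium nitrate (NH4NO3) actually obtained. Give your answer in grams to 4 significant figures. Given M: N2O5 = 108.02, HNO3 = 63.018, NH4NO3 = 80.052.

419.4 g

Pure N2O5 = 522.6 × 0.9432 = 492.92 g.
n(N2O5) = 492.92 / 108.02 = 4.5632 mol.
Step 1 (N2O5:HNO3 = 1:2): theoretical n(HNO3) = 9.1264 mol; at 88.78% yield, n(HNO3) = 8.1024 mol.
Step 2 (HNO3:NH4NO3 = 1:1): theoretical n(NH4NO3) = 8.1024 mol, so theoretical mass = 8.1024 × 80.052 = 648.61 g.
At 64.66% yield, actual mass of NH4NO3 = 648.61 × 0.6466 = 419.39 g.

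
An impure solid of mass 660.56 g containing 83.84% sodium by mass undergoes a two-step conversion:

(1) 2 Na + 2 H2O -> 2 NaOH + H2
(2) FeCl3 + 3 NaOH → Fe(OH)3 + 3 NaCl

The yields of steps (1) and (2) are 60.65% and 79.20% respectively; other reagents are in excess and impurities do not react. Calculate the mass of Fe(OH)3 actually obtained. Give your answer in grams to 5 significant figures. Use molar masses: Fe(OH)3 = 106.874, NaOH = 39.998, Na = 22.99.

412.22 g

Pure Na = 660.56 × 0.8384 = 553.814 g.
n(Na) = 553.814 / 22.99 = 24.0893 mol.
Step 1 (Na:NaOH = 2:2): theoretical n(NaOH) = 24.0893 mol; at 60.65% yield, n(NaOH) = 14.6102 mol.
Step 2 (NaOH:Fe(OH)3 = 3:1): theoretical n(Fe(OH)3) = 4.87006 mol, so theoretical mass = 4.87006 × 106.874 = 520.483 g.
At 79.20% yield, actual mass of Fe(OH)3 = 520.483 × 0.7920 = 412.222 g.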